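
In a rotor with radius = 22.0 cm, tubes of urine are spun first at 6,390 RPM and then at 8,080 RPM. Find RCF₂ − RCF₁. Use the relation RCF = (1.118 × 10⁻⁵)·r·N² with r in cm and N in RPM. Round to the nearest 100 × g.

RCF₁ = 1.118 × 10⁻⁵ × 22 × (6390)² = 1.118 × 10⁻⁵ × 22 × 40,832,100 ≈ 10,043.1 × g
RCF₂ = 1.118 × 10⁻⁵ × 22 × (8080)² = 1.118 × 10⁻⁵ × 22 × 65,286,400 ≈ 16,057.8 × g
Increase = 16,057.8 − 10,043.1 = 6,014.7

≈ 6000 x g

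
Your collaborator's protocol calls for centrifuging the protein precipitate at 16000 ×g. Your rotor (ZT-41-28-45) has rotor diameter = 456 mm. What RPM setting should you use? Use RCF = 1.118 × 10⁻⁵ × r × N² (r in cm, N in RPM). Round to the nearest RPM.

7923 RPM

r = 456 mm / 2 = 228 mm = 22.8 cm
16,000 = 1.118 × 10⁻⁵ × 22.8 × N²
N² = 16,000 / (25.4904 × 10⁻⁵) = 62,768,729
N ≈ √62,768,729 ≈ 7,922.7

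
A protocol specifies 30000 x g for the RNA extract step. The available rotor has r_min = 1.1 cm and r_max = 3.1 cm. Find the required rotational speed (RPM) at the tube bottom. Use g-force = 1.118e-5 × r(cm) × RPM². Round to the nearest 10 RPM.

N ≈ 29420 RPM

Use r_max = 3.1 cm.
30,000 = 1.118 × 10⁻⁵ × 3.1 × N²
N² = 30,000 / (3.4658 × 10⁻⁵) = 865,601,016
N ≈ √865,601,016 ≈ 29,421.1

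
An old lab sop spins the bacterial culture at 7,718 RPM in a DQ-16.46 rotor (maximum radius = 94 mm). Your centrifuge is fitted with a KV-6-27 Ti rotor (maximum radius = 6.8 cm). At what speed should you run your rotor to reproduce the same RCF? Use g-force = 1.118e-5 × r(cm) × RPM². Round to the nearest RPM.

≈ 9074 RPM

Original rotor: r = 94 mm = 9.4 cm
RCF_original = 1.118 × 10⁻⁵ × 9.4 × (7718)² = 1.118 × 10⁻⁵ × 9.4 × 59,567,524 ≈ 6,260.1 × g
6,260.1 = 1.118 × 10⁻⁵ × 6.8 × N²
N² = 6,260.1 / (7.6024 × 10⁻⁵) = 82,343,734
N ≈ √82,343,734 ≈ 9,074.3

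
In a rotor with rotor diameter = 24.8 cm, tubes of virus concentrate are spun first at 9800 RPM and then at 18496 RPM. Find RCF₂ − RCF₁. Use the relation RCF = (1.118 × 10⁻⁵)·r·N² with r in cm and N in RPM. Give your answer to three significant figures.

r = 24.8 / 2 = 12.4 cm
RCF₁ = 1.118 × 10⁻⁵ × 12.4 × (9800)² = 1.118 × 10⁻⁵ × 12.4 × 96,040,000 ≈ 13,314.2 × g
RCF₂ = 1.118 × 10⁻⁵ × 12.4 × (18496)² = 1.118 × 10⁻⁵ × 12.4 × 342,102,016 ≈ 47,426.3 × g
Increase = 47,426.3 − 13,314.2 = 34,112.1

≈ 34100 ×g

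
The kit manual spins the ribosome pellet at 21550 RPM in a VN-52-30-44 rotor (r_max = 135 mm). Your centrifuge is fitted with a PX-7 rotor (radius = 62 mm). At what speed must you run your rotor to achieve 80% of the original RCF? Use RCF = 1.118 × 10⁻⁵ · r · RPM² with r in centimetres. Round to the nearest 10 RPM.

≈ 28440 RPM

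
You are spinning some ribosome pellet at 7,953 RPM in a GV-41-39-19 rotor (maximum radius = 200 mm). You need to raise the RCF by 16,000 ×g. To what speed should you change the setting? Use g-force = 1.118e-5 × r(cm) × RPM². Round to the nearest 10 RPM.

≈ 11610 RPM

r = 200 mm = 20.0 cm
Current RCF = 1.118 × 10⁻⁵ × 20 × (7953)² = 1.118 × 10⁻⁵ × 20 × 63,250,209 ≈ 14,142.7 × g
Target RCF = 14,142.7 + 16,000 = 30,142.7 × g
N² = 30,142.7 / (22.36 × 10⁻⁵) = 134,806,351
N ≈ √134,806,351 ≈ 11,610.6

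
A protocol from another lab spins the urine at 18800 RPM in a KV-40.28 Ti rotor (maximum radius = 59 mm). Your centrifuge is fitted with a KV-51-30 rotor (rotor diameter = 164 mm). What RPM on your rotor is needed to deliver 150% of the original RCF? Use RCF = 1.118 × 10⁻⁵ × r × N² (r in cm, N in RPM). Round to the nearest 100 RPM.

Original rotor: r = 59 mm = 5.9 cm
RCF_original = 1.118 × 10⁻⁵ × 5.9 × (18800)² = 1.118 × 10⁻⁵ × 5.9 × 353,440,000 ≈ 23,313.6 × g
Target RCF = 1.5 × 23,313.6 ≈ 34,970.4 × g
Your rotor: r = 164 mm / 2 = 82 mm = 8.2 cm
34,970.4 = 1.118 × 10⁻⁵ × 8.2 × N²
N² = 34,970.4 / (9.1676 × 10⁻⁵) = 381,456,434
N ≈ √381,456,434 ≈ 19,530.9

≈ 19500 RPM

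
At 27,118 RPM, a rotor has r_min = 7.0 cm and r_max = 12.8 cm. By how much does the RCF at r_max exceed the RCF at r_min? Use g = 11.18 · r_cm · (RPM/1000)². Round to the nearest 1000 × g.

RCF_max = 11.18 × 12.8 × (27.118)² = 11.18 × 12.8 × 735.385924 ≈ 105,236.7 × g
RCF_min = 11.18 × 7 × (27.118)² = 11.18 × 7 × 735.385924 ≈ 57,551.3 × g
ΔRCF = 105,236.7 − 57,551.3 = 47,685.4

ΔRCF ≈ 48000 ×g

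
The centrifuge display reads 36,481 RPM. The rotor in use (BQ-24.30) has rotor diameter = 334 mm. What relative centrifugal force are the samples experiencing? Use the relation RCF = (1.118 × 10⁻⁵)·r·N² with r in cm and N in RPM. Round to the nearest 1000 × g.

≈ 248000 × g

r = 334 mm / 2 = 167 mm = 16.7 cm
RCF = 1.118 × 10⁻⁵ × 16.7 × (36481)² = 1.118 × 10⁻⁵ × 16.7 × 1,330,863,361 ≈ 248,480.2 × g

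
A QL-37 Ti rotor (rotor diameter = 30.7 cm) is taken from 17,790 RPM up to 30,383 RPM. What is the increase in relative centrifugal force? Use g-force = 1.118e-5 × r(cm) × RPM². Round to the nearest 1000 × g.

104000 ×g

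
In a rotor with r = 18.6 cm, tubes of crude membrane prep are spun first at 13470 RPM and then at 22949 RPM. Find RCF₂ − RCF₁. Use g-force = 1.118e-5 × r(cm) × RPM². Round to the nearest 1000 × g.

RCF₁ = 1.118 × 10⁻⁵ × 18.6 × (13470)² = 1.118 × 10⁻⁵ × 18.6 × 181,440,900 ≈ 37,730.3 × g
RCF₂ = 1.118 × 10⁻⁵ × 18.6 × (22949)² = 1.118 × 10⁻⁵ × 18.6 × 526,656,601 ≈ 109,517.2 × g
Increase = 109,517.2 − 37,730.3 = 71,786.9

≈ 72000 ×g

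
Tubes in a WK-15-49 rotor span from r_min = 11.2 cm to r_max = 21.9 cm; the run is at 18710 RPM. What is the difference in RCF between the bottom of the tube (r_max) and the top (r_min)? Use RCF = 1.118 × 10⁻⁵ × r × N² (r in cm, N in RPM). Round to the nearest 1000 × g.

ΔRCF ≈ 42000 g

ΔRCF = 1.118 × 10⁻⁵ × (r_max − r_min) × N² = 1.118 × 10⁻⁵ × 10.7 × 350,064,100 ≈ 41,876.8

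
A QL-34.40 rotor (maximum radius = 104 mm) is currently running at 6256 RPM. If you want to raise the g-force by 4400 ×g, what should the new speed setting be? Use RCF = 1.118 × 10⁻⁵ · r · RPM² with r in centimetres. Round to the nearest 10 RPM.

8770 RPM

r = 104 mm = 10.4 cm
Current RCF = 1.118 × 10⁻⁵ × 10.4 × (6256)² = 1.118 × 10⁻⁵ × 10.4 × 39,137,536 ≈ 4,550.6 × g
Target RCF = 4,550.6 + 4,400 = 8,950.6 × g
N² = 8,950.6 / (11.6272 × 10⁻⁵) = 76,979,840
N ≈ √76,979,840 ≈ 8,773.8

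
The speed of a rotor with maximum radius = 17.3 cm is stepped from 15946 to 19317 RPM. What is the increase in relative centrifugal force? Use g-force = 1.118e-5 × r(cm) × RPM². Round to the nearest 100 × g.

23000 x g

RCF₁ = 1.118 × 10⁻⁵ × 17.3 × (15946)² = 1.118 × 10⁻⁵ × 17.3 × 254,274,916 ≈ 49,180.3 × g
RCF₂ = 1.118 × 10⁻⁵ × 17.3 × (19317)² = 1.118 × 10⁻⁵ × 17.3 × 373,146,489 ≈ 72,171.8 × g
Increase = 72,171.8 − 49,180.3 = 22,991.5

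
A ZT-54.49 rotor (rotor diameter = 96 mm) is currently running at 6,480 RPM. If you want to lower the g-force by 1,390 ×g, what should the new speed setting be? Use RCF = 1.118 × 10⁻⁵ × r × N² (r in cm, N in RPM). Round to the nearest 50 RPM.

4000 RPM

r = 96 mm / 2 = 48 mm = 4.8 cm
Current RCF = 1.118 × 10⁻⁵ × 4.8 × (6480)² = 1.118 × 10⁻⁵ × 4.8 × 41,990,400 ≈ 2,253.4 × g
Target RCF = 2,253.4 − 1,390 = 863.4 × g
N² = 863.4 / (5.3664 × 10⁻⁵) = 16,088,998
N ≈ √16,088,998 ≈ 4,011.1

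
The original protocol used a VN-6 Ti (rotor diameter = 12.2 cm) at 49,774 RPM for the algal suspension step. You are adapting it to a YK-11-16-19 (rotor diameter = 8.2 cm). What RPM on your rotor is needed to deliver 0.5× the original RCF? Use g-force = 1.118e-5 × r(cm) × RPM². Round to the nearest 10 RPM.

Original rotor: r = 12.2 / 2 = 6.1 cm
RCF_original = 1.118 × 10⁻⁵ × 6.1 × (49774)² = 1.118 × 10⁻⁵ × 6.1 × 2,477,451,076 ≈ 168,957.2 × g
Target RCF = 0.5 × 168,957.2 ≈ 84,478.6 × g
Your rotor: r = 8.2 / 2 = 4.1 cm
84,478.6 = 1.118 × 10⁻⁵ × 4.1 × N²
N² = 84,478.6 / (4.5838 × 10⁻⁵) = 1,842,981,805
N ≈ √1,842,981,805 ≈ 42,930.0

≈ 42930 RPM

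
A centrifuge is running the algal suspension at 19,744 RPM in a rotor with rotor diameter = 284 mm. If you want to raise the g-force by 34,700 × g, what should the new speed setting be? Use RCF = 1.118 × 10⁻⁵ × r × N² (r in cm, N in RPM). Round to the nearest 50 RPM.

≈ 24650 RPM

r = 284 mm / 2 = 142 mm = 14.2 cm
Current RCF = 1.118 × 10⁻⁵ × 14.2 × (19744)² = 1.118 × 10⁻⁵ × 14.2 × 389,825,536 ≈ 61,887.1 × g
Target RCF = 61,887.1 + 34,700 = 96,587.1 × g
N² = 96,587.1 / (15.8756 × 10⁻⁵) = 608,399,683
N ≈ √608,399,683 ≈ 24,665.8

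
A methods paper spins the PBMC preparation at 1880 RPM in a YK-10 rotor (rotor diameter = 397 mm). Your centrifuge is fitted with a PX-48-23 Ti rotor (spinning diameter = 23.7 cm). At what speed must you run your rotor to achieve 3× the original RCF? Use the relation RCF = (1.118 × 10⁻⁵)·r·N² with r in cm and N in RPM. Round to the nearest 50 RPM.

4200 RPM

Original rotor: r = 397 mm / 2 = 198.5 mm = 19.85 cm
RCF = 1.118 × 10⁻⁵ × r × N²
RCF_original = 1.118 × 10⁻⁵ × 19.85 × (1880)² = 1.118 × 10⁻⁵ × 19.85 × 3,534,400 ≈ 784.4 × g
Target RCF = 3 × 784.4 ≈ 2,353.2 × g
Your rotor: r = 23.7 / 2 = 11.85 cm
2,353.2 = 1.118 × 10⁻⁵ × 11.85 × N²
N² = 2,353.2 / (13.2483 × 10⁻⁵) = 17,762,279
N ≈ √17,762,279 ≈ 4,214.5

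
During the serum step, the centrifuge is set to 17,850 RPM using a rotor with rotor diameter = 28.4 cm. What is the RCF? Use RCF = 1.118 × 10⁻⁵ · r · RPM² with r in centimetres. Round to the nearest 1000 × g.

r = 28.4 / 2 = 14.2 cm
RCF = 1.118 × 10⁻⁵ × 14.2 × (17850)² = 1.118 × 10⁻⁵ × 14.2 × 318,622,500 ≈ 50,583.2 × g

RCF ≈ 51000 x g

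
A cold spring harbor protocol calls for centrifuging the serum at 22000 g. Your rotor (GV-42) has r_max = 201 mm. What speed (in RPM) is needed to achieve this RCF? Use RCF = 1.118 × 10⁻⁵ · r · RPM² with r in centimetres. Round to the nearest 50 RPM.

r = 201 mm = 20.1 cm
22,000 = 1.118 × 10⁻⁵ × 20.1 × N²
N² = 22,000 / (22.4718 × 10⁻⁵) = 97,900,480
N ≈ √97,900,480 ≈ 9,894.5

N ≈ 9900 RPM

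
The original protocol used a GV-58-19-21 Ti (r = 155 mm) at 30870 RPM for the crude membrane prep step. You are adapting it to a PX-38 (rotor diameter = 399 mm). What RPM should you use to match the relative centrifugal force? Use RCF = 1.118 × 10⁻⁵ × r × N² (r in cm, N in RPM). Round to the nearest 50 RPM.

Original rotor: r = 155 mm = 15.5 cm
RCF_original = 1.118 × 10⁻⁵ × 15.5 × (30870)² = 1.118 × 10⁻⁵ × 15.5 × 952,956,900 ≈ 165,137.9 × g
Your rotor: r = 399 mm / 2 = 199.5 mm = 19.95 cm
165,137.9 = 1.118 × 10⁻⁵ × 19.95 × N²
N² = 165,137.9 / (22.3041 × 10⁻⁵) = 740,392,574
N ≈ √740,392,574 ≈ 27,210.2

≈ 27200 RPM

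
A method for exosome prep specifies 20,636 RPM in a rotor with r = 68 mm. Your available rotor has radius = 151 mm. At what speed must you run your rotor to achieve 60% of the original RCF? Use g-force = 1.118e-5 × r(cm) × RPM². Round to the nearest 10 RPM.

10730 RPM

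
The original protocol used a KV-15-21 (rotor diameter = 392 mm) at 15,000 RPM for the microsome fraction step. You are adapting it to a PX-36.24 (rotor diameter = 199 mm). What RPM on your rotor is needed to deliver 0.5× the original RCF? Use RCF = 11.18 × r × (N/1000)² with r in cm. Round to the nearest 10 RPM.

Original rotor: r = 392 mm / 2 = 196 mm = 19.6 cm
RCF = 11.18 × r × (N/1000)²
RCF_original = 11.18 × 19.6 × (15)² = 11.18 × 19.6 × 225 ≈ 49,303.8 × g
Target RCF = 0.5 × 49,303.8 ≈ 24,651.9 × g
Your rotor: r = 199 mm / 2 = 99.5 mm = 9.95 cm
24,651.9 = 11.18 × 9.95 × (N/1000)²
(N/1000)² = 24,651.9 / 111.241 = 221.608
N = 1000 × √221.608 ≈ 14,886.5

14890 RPM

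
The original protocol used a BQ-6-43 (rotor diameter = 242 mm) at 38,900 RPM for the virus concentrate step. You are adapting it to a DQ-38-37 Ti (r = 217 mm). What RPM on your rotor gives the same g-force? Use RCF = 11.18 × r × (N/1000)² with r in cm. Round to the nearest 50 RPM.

≈ 29050 RPM

Original rotor: r = 242 mm / 2 = 121 mm = 12.1 cm
RCF_original = 11.18 × 12.1 × (38.9)² = 11.18 × 12.1 × 1,513.21 ≈ 204,704 × g
Your rotor: r = 217 mm = 21.7 cm
204,704 = 11.18 × 21.7 × (N/1000)²
(N/1000)² = 204,704 / 242.606 = 843.7714
N = 1000 × √843.7714 ≈ 29,047.7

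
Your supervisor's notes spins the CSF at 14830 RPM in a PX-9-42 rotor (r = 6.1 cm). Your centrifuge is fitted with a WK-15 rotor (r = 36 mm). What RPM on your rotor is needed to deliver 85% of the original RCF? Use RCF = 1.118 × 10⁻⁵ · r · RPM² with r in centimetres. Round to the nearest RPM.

≈ 17798 RPM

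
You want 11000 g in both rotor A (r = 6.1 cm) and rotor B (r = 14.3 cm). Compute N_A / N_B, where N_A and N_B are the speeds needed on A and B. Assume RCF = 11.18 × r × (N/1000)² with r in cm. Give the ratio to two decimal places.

At fixed RCF, N ∝ 1/√r, so N_A/N_B = √(r_B/r_A) = √(14.3/6.1) = √2.344262 = 1.5311.

1.53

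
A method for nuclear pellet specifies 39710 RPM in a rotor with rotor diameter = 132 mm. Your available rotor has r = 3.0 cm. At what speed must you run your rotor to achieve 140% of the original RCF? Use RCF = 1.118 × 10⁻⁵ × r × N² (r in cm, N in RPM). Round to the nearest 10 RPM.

≈ 69690 RPM

Original rotor: r = 132 mm / 2 = 66 mm = 6.6 cm
RCF = 1.118 × 10⁻⁵ × r × N²
RCF_original = 1.118 × 10⁻⁵ × 6.6 × (39710)² = 1.118 × 10⁻⁵ × 6.6 × 1,576,884,100 ≈ 116,355.1 × g
Target RCF = 1.4 × 116,355.1 ≈ 162,897.1 × g
162,897.1 = 1.118 × 10⁻⁵ × 3 × N²
N² = 162,897.1 / (3.354 × 10⁻⁵) = 4,856,800,835
N ≈ √4,856,800,835 ≈ 69,690.8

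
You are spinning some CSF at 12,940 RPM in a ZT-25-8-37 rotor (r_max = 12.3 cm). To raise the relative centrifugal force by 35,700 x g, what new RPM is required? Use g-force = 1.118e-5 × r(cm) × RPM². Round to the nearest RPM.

Current RCF = 1.118 × 10⁻⁵ × 12.3 × (12940)² = 1.118 × 10⁻⁵ × 12.3 × 167,443,600 ≈ 23,025.8 × g
Target RCF = 23,025.8 + 35,700 = 58,725.8 × g
N² = 58,725.8 / (13.7514 × 10⁻⁵) = 427,053,245
N ≈ √427,053,245 ≈ 20,665.3

N₂ ≈ 20665 RPM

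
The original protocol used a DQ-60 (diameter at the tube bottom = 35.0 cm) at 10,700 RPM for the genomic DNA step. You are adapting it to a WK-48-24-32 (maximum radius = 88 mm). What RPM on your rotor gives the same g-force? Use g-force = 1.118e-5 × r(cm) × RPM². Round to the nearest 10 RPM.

15090 RPM

Original rotor: r = 35.0 / 2 = 17.5 cm
RCF_original = 1.118 × 10⁻⁵ × 17.5 × (10700)² = 1.118 × 10⁻⁵ × 17.5 × 114,490,000 ≈ 22,400 × g
Your rotor: r = 88 mm = 8.8 cm
22,400 = 1.118 × 10⁻⁵ × 8.8 × N²
N² = 22,400 / (9.8384 × 10⁻⁵) = 227,679,297
N ≈ √227,679,297 ≈ 15,089.0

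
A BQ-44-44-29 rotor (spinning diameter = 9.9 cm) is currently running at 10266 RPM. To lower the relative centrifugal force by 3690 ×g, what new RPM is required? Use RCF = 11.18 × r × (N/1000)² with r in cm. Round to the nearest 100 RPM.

≈ 6200 RPM

r = 9.9 / 2 = 4.95 cm
Current RCF = 11.18 × 4.95 × (10.266)² = 11.18 × 4.95 × 105.390756 ≈ 5,832.4 × g
Target RCF = 5,832.4 − 3,690 = 2,142.4 × g
(N/1000)² = 2,142.4 / 55.341 = 38.71271
N = 1000 × √38.71271 ≈ 6,222.0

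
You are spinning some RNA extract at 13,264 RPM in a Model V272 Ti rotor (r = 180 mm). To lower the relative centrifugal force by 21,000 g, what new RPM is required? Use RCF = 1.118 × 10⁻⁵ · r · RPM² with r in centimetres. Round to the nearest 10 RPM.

r = 180 mm = 18.0 cm
Current RCF = 1.118 × 10⁻⁵ × 18 × (13264)² = 1.118 × 10⁻⁵ × 18 × 175,933,696 ≈ 35,404.9 × g
Target RCF = 35,404.9 − 21,000 = 14,404.9 × g
N² = 14,404.9 / (20.124 × 10⁻⁵) = 71,580,700
N ≈ √71,580,700 ≈ 8,460.5

N₂ ≈ 8460 RPM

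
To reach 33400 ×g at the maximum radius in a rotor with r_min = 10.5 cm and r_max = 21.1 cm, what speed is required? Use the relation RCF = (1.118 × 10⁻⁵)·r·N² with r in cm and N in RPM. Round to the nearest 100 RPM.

Use r_max = 21.1 cm.
33,400 = 1.118 × 10⁻⁵ × 21.1 × N²
N² = 33,400 / (23.5898 × 10⁻⁵) = 141,586,618
N ≈ √141,586,618 ≈ 11,899.0

≈ 11900 RPM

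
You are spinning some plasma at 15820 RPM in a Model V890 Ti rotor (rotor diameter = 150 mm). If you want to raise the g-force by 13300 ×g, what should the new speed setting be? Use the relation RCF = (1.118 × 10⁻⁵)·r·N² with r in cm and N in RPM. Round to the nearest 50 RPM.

r = 150 mm / 2 = 75 mm = 7.5 cm
Current RCF = 1.118 × 10⁻⁵ × 7.5 × (15820)² = 1.118 × 10⁻⁵ × 7.5 × 250,272,400 ≈ 20,985.3 × g
Target RCF = 20,985.3 + 13,300 = 34,285.3 × g
N² = 34,285.3 / (8.385 × 10⁻⁵) = 408,888,491
N ≈ √408,888,491 ≈ 20,221.0

≈ 20200 RPM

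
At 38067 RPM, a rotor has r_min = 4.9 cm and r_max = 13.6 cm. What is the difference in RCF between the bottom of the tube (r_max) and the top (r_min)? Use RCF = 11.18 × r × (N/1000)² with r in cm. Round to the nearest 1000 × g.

≈ 141000 ×g

ΔRCF = 11.18 × (r_max − r_min) × (N/1000)² = 11.18 × 8.7 × 1,449.096489 ≈ 140,947.8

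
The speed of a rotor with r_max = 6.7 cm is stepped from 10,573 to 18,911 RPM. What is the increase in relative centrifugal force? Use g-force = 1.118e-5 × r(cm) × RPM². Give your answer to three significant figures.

RCF₁ = 1.118 × 10⁻⁵ × 6.7 × (10573)² = 1.118 × 10⁻⁵ × 6.7 × 111,788,329 ≈ 8,373.6 × g
RCF₂ = 1.118 × 10⁻⁵ × 6.7 × (18911)² = 1.118 × 10⁻⁵ × 6.7 × 357,625,921 ≈ 26,788.3 × g
Increase = 26,788.3 − 8,373.6 = 18,414.7

≈ 18400 × g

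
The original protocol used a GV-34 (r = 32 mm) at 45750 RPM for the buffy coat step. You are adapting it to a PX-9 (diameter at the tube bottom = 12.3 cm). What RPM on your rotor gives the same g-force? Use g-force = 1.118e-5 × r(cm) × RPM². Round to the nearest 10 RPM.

33000 RPM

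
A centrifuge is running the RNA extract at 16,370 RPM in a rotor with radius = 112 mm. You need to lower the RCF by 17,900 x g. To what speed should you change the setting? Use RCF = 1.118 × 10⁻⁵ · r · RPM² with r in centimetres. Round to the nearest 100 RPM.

N₂ ≈ 11200 RPM

r = 112 mm = 11.2 cm
Current RCF = 1.118 × 10⁻⁵ × 11.2 × (16370)² = 1.118 × 10⁻⁵ × 11.2 × 267,976,900 ≈ 33,555 × g
Target RCF = 33,555 − 17,900 = 15,655 × g
N² = 15,655 / (12.5216 × 10⁻⁵) = 125,023,959
N ≈ √125,023,959 ≈ 11,181.4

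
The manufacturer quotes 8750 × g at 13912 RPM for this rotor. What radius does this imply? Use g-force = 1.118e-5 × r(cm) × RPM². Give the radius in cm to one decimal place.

r ≈ 4.0 cm

RCF = 1.118 × 10⁻⁵ × r × N²
8750 = 1.118 × 10⁻⁵ × r × (13912)²
r = 8750 / (1.118 × 10⁻⁵ × 193,543,744) = 8750 / 2163.819 ≈ 4.044 cm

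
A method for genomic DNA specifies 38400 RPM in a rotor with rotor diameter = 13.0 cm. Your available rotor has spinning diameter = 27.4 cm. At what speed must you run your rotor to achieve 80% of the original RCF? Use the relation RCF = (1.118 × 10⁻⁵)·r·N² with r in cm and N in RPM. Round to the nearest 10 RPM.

≈ 23660 RPM

Original rotor: r = 13.0 / 2 = 6.5 cm
RCF_original = 1.118 × 10⁻⁵ × 6.5 × (38400)² = 1.118 × 10⁻⁵ × 6.5 × 1,474,560,000 ≈ 107,156.3 × g
Target RCF = 0.8 × 107,156.3 ≈ 85,725 × g
Your rotor: r = 27.4 / 2 = 13.7 cm
85,725 = 1.118 × 10⁻⁵ × 13.7 × N²
N² = 85,725 / (15.3166 × 10⁻⁵) = 559,686,876
N ≈ √559,686,876 ≈ 23,657.7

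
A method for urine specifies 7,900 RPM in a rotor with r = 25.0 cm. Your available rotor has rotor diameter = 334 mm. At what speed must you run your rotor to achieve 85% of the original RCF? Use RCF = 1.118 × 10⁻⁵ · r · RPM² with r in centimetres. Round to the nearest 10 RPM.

RCF_original = 1.118 × 10⁻⁵ × 25 × (7900)² = 1.118 × 10⁻⁵ × 25 × 62,410,000 ≈ 17,443.6 × g
Target RCF = 0.85 × 17,443.6 ≈ 14,827.1 × g
Your rotor: r = 334 mm / 2 = 167 mm = 16.7 cm
14,827.1 = 1.118 × 10⁻⁵ × 16.7 × N²
N² = 14,827.1 / (18.6706 × 10⁻⁵) = 79,414,159
N ≈ √79,414,159 ≈ 8,911.5

8910 RPM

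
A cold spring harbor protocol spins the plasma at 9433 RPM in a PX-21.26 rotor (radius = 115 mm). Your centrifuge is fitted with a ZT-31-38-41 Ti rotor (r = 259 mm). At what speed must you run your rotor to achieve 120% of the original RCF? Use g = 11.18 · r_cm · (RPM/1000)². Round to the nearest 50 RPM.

≈ 6900 RPM

Original rotor: r = 115 mm = 11.5 cm
RCF = 11.18 × r × (N/1000)²
RCF_original = 11.18 × 11.5 × (9.433)² = 11.18 × 11.5 × 88.981489 ≈ 11,440.4 × g
Target RCF = 1.2 × 11,440.4 ≈ 13,728.5 × g
Your rotor: r = 259 mm = 25.9 cm
13,728.5 = 11.18 × 25.9 × (N/1000)²
(N/1000)² = 13,728.5 / 289.562 = 47.41126
N = 1000 × √47.41126 ≈ 6,885.6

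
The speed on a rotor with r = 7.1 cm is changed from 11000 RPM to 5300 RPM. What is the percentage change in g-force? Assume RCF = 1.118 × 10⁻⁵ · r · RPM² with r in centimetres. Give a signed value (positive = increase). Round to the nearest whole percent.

-77%

RCF ∝ N², so the ratio is (5300/11000)² = (0.481818)² = 0.2321.
Change = 0.2321 − 1 = -0.7679 → -76.8%.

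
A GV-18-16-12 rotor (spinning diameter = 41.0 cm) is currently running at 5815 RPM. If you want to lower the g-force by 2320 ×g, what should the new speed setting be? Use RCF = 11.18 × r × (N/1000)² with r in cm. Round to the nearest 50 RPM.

≈ 4850 RPM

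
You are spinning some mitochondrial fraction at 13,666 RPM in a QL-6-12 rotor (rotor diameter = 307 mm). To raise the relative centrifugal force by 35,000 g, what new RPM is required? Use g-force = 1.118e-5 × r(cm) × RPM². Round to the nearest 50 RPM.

≈ 19750 RPM

r = 307 mm / 2 = 153.5 mm = 15.35 cm
Current RCF = 1.118 × 10⁻⁵ × 15.35 × (13666)² = 1.118 × 10⁻⁵ × 15.35 × 186,759,556 ≈ 32,050.4 × g
Target RCF = 32,050.4 + 35,000 = 67,050.4 × g
N² = 67,050.4 / (17.1613 × 10⁻⁵) = 390,706,998
N ≈ √390,706,998 ≈ 19,766.3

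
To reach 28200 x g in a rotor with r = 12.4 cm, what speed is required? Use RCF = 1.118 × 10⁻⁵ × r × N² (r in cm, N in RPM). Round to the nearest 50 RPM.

14250 RPM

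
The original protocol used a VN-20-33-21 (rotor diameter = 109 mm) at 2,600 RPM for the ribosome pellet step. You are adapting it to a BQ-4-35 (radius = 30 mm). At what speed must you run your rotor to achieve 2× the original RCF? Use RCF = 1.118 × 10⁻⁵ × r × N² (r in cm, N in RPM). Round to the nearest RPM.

Original rotor: r = 109 mm / 2 = 54.5 mm = 5.45 cm
RCF_original = 1.118 × 10⁻⁵ × 5.45 × (2600)² = 1.118 × 10⁻⁵ × 5.45 × 6,760,000 ≈ 411.9 × g
Target RCF = 2 × 411.9 ≈ 823.8 × g
Your rotor: r = 30 mm = 3.0 cm
823.8 = 1.118 × 10⁻⁵ × 3 × N²
N² = 823.8 / (3.354 × 10⁻⁵) = 24,561,717
N ≈ √24,561,717 ≈ 4,956.0

4956 RPM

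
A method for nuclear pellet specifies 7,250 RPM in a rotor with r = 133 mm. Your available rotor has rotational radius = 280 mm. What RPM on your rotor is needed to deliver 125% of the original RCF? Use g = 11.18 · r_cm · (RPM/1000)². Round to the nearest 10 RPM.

Original rotor: r = 133 mm = 13.3 cm
RCF = 11.18 × r × (N/1000)²
RCF_original = 11.18 × 13.3 × (7.25)² = 11.18 × 13.3 × 52.5625 ≈ 7,815.7 × g
Target RCF = 1.25 × 7,815.7 ≈ 9,769.6 × g
Your rotor: r = 280 mm = 28.0 cm
9,769.6 = 11.18 × 28 × (N/1000)²
(N/1000)² = 9,769.6 / 313.04 = 31.20879
N = 1000 × √31.20879 ≈ 5,586.5

5590 RPM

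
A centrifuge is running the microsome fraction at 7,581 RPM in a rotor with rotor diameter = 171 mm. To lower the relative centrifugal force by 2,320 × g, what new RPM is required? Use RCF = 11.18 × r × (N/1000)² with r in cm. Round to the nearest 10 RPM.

≈ 5760 RPM

r = 171 mm / 2 = 85.5 mm = 8.55 cm
Current RCF = 11.18 × 8.55 × (7.581)² = 11.18 × 8.55 × 57.471561 ≈ 5,493.6 × g
Target RCF = 5,493.6 − 2,320 = 3,173.6 × g
(N/1000)² = 3,173.6 / 95.589 = 33.20047
N = 1000 × √33.20047 ≈ 5,762.0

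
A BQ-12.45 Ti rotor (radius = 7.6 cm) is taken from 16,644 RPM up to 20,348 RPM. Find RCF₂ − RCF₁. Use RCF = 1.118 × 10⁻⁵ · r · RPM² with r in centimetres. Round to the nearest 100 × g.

RCF₁ = 1.118 × 10⁻⁵ × 7.6 × (16644)² = 1.118 × 10⁻⁵ × 7.6 × 277,022,736 ≈ 23,538.1 × g
RCF₂ = 1.118 × 10⁻⁵ × 7.6 × (20348)² = 1.118 × 10⁻⁵ × 7.6 × 414,041,104 ≈ 35,180.2 × g
Increase = 35,180.2 − 23,538.1 = 11,642.1

≈ 11600 × g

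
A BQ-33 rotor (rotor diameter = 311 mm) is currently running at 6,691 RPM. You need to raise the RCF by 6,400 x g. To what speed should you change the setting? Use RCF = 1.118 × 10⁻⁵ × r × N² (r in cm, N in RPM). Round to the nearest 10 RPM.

r = 311 mm / 2 = 155.5 mm = 15.55 cm
Current RCF = 1.118 × 10⁻⁵ × 15.55 × (6691)² = 1.118 × 10⁻⁵ × 15.55 × 44,769,481 ≈ 7,783.1 × g
Target RCF = 7,783.1 + 6,400 = 14,183.1 × g
N² = 14,183.1 / (17.3849 × 10⁻⁵) = 81,582,868
N ≈ √81,582,868 ≈ 9,032.3

≈ 9030 RPM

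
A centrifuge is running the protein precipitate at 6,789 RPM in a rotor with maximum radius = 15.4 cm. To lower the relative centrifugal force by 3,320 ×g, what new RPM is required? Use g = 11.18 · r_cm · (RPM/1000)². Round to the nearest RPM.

Current RCF = 11.18 × 15.4 × (6.789)² = 11.18 × 15.4 × 46.090521 ≈ 7,935.5 × g
Target RCF = 7,935.5 − 3,320 = 4,615.5 × g
(N/1000)² = 4,615.5 / 172.172 = 26.80749
N = 1000 × √26.80749 ≈ 5,177.6

N₂ ≈ 5178 RPM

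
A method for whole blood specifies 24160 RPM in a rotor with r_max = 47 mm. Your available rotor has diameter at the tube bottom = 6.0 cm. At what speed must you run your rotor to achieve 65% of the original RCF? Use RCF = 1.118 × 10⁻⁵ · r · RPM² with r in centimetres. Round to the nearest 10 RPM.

24380 RPM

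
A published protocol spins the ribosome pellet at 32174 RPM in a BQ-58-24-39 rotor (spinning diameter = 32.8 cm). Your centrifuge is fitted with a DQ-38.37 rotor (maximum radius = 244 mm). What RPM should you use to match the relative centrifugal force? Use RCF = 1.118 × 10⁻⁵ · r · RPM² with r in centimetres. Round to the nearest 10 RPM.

Original rotor: r = 32.8 / 2 = 16.4 cm
RCF_original = 1.118 × 10⁻⁵ × 16.4 × (32174)² = 1.118 × 10⁻⁵ × 16.4 × 1,035,166,276 ≈ 189,799.8 × g
Your rotor: r = 244 mm = 24.4 cm
189,799.8 = 1.118 × 10⁻⁵ × 24.4 × N²
N² = 189,799.8 / (27.2792 × 10⁻⁵) = 695,767,471
N ≈ √695,767,471 ≈ 26,377.4

26380 RPM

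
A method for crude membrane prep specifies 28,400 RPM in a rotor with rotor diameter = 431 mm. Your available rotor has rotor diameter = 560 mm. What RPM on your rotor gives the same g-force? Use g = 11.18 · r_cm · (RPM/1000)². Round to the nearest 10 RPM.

Original rotor: r = 431 mm / 2 = 215.5 mm = 21.55 cm
RCF_original = 11.18 × 21.55 × (28.4)² = 11.18 × 21.55 × 806.56 ≈ 194,323.7 × g
Your rotor: r = 560 mm / 2 = 280 mm = 28 cm
194,323.7 = 11.18 × 28 × (N/1000)²
(N/1000)² = 194,323.7 / 313.04 = 620.7632
N = 1000 × √620.7632 ≈ 24,915.1

≈ 24920 RPM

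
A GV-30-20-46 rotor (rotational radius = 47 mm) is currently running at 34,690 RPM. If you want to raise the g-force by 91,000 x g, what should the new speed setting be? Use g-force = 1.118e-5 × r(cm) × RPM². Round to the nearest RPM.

N₂ ≈ 54178 RPM

r = 47 mm = 4.7 cm
Current RCF = 1.118 × 10⁻⁵ × 4.7 × (34690)² = 1.118 × 10⁻⁵ × 4.7 × 1,203,396,100 ≈ 63,233.7 × g
Target RCF = 63,233.7 + 91,000 = 154,233.7 × g
N² = 154,233.7 / (5.2546 × 10⁻⁵) = 2,935,212,956
N ≈ √2,935,212,956 ≈ 54,177.6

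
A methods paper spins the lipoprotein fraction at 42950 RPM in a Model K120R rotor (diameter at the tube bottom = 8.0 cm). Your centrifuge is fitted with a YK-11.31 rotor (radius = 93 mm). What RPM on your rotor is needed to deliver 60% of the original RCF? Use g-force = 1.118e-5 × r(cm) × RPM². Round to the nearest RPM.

Original rotor: r = 8.0 / 2 = 4 cm
RCF = 1.118 × 10⁻⁵ × r × N²
RCF_original = 1.118 × 10⁻⁵ × 4 × (42950)² = 1.118 × 10⁻⁵ × 4 × 1,844,702,500 ≈ 82,495.1 × g
Target RCF = 0.6 × 82,495.1 ≈ 49,497.1 × g
Your rotor: r = 93 mm = 9.3 cm
49,497.1 = 1.118 × 10⁻⁵ × 9.3 × N²
N² = 49,497.1 / (10.3974 × 10⁻⁵) = 476,052,667
N ≈ √476,052,667 ≈ 21,818.6

21819 RPM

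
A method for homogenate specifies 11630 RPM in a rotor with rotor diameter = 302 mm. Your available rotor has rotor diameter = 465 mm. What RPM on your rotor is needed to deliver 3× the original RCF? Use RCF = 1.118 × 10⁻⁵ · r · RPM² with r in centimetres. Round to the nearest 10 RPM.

Original rotor: r = 302 mm / 2 = 151 mm = 15.1 cm
RCF_original = 1.118 × 10⁻⁵ × 15.1 × (11630)² = 1.118 × 10⁻⁵ × 15.1 × 135,256,900 ≈ 22,833.8 × g
Target RCF = 3 × 22,833.8 ≈ 68,501.4 × g
Your rotor: r = 465 mm / 2 = 232.5 mm = 23.25 cm
68,501.4 = 1.118 × 10⁻⁵ × 23.25 × N²
N² = 68,501.4 / (25.9935 × 10⁻⁵) = 263,532,806
N ≈ √263,532,806 ≈ 16,233.7

16230 RPM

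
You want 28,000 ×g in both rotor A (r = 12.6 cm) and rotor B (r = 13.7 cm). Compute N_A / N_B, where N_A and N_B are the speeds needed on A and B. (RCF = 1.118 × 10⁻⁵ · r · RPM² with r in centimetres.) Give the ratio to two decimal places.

1.04

At fixed RCF, N ∝ 1/√r, so N_A/N_B = √(r_B/r_A) = √(13.7/12.6) = √1.087302 = 1.0427.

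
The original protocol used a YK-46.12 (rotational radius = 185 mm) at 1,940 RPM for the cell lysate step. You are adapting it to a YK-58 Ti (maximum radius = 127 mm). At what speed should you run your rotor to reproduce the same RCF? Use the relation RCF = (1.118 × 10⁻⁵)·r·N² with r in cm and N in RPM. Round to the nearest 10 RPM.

2340 RPM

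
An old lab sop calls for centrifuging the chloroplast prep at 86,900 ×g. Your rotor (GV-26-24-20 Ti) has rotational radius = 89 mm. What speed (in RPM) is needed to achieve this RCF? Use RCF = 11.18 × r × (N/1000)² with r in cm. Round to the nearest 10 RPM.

≈ 29550 RPM

r = 89 mm = 8.9 cm
86,900 = 11.18 × 8.9 × (N/1000)²
(N/1000)² = 86,900 / 99.502 = 873.3493
N = 1000 × √873.3493 ≈ 29,552.5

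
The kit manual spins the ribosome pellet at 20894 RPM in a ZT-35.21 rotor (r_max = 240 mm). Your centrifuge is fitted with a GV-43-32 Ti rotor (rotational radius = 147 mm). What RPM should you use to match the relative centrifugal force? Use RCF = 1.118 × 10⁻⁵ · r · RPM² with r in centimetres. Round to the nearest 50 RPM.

≈ 26700 RPM

Original rotor: r = 240 mm = 24.0 cm
RCF = 1.118 × 10⁻⁵ × r × N²
RCF_original = 1.118 × 10⁻⁵ × 24 × (20894)² = 1.118 × 10⁻⁵ × 24 × 436,559,236 ≈ 117,137.6 × g
Your rotor: r = 147 mm = 14.7 cm
117,137.6 = 1.118 × 10⁻⁵ × 14.7 × N²
N² = 117,137.6 / (16.4346 × 10⁻⁵) = 712,749,930
N ≈ √712,749,930 ≈ 26,697.4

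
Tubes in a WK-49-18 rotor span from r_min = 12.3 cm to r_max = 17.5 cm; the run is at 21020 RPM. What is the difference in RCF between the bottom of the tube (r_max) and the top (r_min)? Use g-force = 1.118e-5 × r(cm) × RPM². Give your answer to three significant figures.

25700 ×g

ΔRCF = 1.118 × 10⁻⁵ × (r_max − r_min) × N² = 1.118 × 10⁻⁵ × 5.2 × 441,840,400 ≈ 25,686.8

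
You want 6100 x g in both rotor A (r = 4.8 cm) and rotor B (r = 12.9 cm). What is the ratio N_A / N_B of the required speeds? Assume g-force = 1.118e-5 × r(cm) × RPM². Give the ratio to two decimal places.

1.64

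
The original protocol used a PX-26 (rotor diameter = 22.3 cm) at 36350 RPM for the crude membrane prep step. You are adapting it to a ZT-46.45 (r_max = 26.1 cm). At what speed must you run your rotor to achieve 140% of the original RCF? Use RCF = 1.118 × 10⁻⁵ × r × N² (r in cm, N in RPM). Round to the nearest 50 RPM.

Original rotor: r = 22.3 / 2 = 11.15 cm
RCF_original = 1.118 × 10⁻⁵ × 11.15 × (36350)² = 1.118 × 10⁻⁵ × 11.15 × 1,321,322,500 ≈ 164,712.1 × g
Target RCF = 1.4 × 164,712.1 ≈ 230,596.9 × g
230,596.9 = 1.118 × 10⁻⁵ × 26.1 × N²
N² = 230,596.9 / (29.1798 × 10⁻⁵) = 790,262,099
N ≈ √790,262,099 ≈ 28,111.6

28100 RPM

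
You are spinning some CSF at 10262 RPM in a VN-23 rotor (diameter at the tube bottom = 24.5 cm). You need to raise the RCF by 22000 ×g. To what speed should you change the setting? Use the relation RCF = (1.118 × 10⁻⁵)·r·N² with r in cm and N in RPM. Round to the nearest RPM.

r = 24.5 / 2 = 12.25 cm
Current RCF = 1.118 × 10⁻⁵ × 12.25 × (10262)² = 1.118 × 10⁻⁵ × 12.25 × 105,308,644 ≈ 14,422.5 × g
Target RCF = 14,422.5 + 22,000 = 36,422.5 × g
N² = 36,422.5 / (13.6955 × 10⁻⁵) = 265,945,018
N ≈ √265,945,018 ≈ 16,307.8

16308 RPM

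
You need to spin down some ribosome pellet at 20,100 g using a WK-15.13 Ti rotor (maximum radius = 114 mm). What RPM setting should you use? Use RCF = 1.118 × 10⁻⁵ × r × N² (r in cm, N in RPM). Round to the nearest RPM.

12558 RPM

r = 114 mm = 11.4 cm
20,100 = 1.118 × 10⁻⁵ × 11.4 × N²
N² = 20,100 / (12.7452 × 10⁻⁵) = 157,706,431
N ≈ √157,706,431 ≈ 12,558.1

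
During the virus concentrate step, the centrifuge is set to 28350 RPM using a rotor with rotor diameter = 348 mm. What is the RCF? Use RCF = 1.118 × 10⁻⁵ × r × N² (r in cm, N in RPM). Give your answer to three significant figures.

≈ 156000 ×g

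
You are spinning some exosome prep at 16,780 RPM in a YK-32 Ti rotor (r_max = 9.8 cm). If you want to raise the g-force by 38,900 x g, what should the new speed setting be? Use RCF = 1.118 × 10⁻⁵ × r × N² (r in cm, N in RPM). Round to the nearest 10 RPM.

N₂ ≈ 25230 RPM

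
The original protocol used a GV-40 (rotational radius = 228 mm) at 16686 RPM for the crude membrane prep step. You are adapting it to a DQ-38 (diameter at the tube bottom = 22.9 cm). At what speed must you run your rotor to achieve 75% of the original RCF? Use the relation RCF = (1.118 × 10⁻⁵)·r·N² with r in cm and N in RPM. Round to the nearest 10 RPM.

Original rotor: r = 228 mm = 22.8 cm
RCF_original = 1.118 × 10⁻⁵ × 22.8 × (16686)² = 1.118 × 10⁻⁵ × 22.8 × 278,422,596 ≈ 70,971 × g
Target RCF = 0.75 × 70,971 ≈ 53,228.2 × g
Your rotor: r = 22.9 / 2 = 11.45 cm
53,228.2 = 1.118 × 10⁻⁵ × 11.45 × N²
N² = 53,228.2 / (12.8011 × 10⁻⁵) = 415,809,579
N ≈ √415,809,579 ≈ 20,391.4

20390 RPM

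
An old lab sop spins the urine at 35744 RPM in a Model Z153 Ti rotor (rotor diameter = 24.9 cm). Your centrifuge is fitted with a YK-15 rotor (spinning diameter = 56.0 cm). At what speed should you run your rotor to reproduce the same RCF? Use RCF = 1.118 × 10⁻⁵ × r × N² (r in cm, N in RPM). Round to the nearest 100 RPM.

Original rotor: r = 24.9 / 2 = 12.45 cm
RCF = 1.118 × 10⁻⁵ × r × N²
RCF_original = 1.118 × 10⁻⁵ × 12.45 × (35744)² = 1.118 × 10⁻⁵ × 12.45 × 1,277,633,536 ≈ 177,835.1 × g
Your rotor: r = 56.0 / 2 = 28 cm
177,835.1 = 1.118 × 10⁻⁵ × 28 × N²
N² = 177,835.1 / (31.304 × 10⁻⁵) = 568,090,659
N ≈ √568,090,659 ≈ 23,834.7

≈ 23800 RPM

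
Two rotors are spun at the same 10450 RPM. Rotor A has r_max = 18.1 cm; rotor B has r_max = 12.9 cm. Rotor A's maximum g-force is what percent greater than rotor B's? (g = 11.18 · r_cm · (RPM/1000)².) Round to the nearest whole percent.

40%

At equal RPM, RCF scales linearly with r: ratio = 18.1 / 12.9 = 1.4031.
So rotor A delivers 40.3% more g-force.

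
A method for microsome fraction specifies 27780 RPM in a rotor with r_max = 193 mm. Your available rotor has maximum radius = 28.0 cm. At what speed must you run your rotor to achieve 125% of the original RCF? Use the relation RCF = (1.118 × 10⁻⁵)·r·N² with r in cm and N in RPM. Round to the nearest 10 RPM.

25790 RPM

Original rotor: r = 193 mm = 19.3 cm
RCF = 1.118 × 10⁻⁵ × r × N²
RCF_original = 1.118 × 10⁻⁵ × 19.3 × (27780)² = 1.118 × 10⁻⁵ × 19.3 × 771,728,400 ≈ 166,518.9 × g
Target RCF = 1.25 × 166,518.9 ≈ 208,148.6 × g
208,148.6 = 1.118 × 10⁻⁵ × 28 × N²
N² = 208,148.6 / (31.304 × 10⁻⁵) = 664,926,527
N ≈ √664,926,527 ≈ 25,786.2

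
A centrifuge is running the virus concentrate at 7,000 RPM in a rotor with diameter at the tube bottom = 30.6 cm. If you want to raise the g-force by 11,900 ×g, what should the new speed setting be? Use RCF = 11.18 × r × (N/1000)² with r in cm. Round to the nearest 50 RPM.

r = 30.6 / 2 = 15.3 cm
Current RCF = 11.18 × 15.3 × (7)² = 11.18 × 15.3 × 49 ≈ 8,381.6 × g
Target RCF = 8,381.6 + 11,900 = 20,281.6 × g
(N/1000)² = 20,281.6 / 171.054 = 118.5684
N = 1000 × √118.5684 ≈ 10,888.9

≈ 10900 RPM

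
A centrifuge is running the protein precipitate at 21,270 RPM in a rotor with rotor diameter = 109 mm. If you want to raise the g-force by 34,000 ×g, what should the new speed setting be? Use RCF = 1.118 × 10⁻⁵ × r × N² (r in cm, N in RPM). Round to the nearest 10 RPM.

r = 109 mm / 2 = 54.5 mm = 5.45 cm
Current RCF = 1.118 × 10⁻⁵ × 5.45 × (21270)² = 1.118 × 10⁻⁵ × 5.45 × 452,412,900 ≈ 27,566 × g
Target RCF = 27,566 + 34,000 = 61,566 × g
N² = 61,566 / (6.0931 × 10⁻⁵) = 1,010,421,624
N ≈ √1,010,421,624 ≈ 31,787.1

N₂ ≈ 31790 RPM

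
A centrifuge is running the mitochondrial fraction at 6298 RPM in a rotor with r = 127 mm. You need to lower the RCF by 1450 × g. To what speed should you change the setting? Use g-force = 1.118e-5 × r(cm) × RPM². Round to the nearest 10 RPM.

r = 127 mm = 12.7 cm
Current RCF = 1.118 × 10⁻⁵ × 12.7 × (6298)² = 1.118 × 10⁻⁵ × 12.7 × 39,664,804 ≈ 5,631.8 × g
Target RCF = 5,631.8 − 1,450 = 4,181.8 × g
N² = 4,181.8 / (14.1986 × 10⁻⁵) = 29,452,200
N ≈ √29,452,200 ≈ 5,427.0

≈ 5430 RPM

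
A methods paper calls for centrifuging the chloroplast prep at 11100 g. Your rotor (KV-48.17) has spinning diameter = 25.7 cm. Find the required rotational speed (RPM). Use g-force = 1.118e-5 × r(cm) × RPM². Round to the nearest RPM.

8790 RPM

r = 25.7 / 2 = 12.85 cm
RCF = 1.118 × 10⁻⁵ × r × N²
11,100 = 1.118 × 10⁻⁵ × 12.85 × N²
N² = 11,100 / (14.3663 × 10⁻⁵) = 77,264,153
N ≈ √77,264,153 ≈ 8,790.0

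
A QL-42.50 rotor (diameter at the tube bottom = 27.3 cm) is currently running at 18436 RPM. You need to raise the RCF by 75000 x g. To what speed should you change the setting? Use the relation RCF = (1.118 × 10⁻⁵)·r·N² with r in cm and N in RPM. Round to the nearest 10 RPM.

N₂ ≈ 28830 RPM

r = 27.3 / 2 = 13.65 cm
Current RCF = 1.118 × 10⁻⁵ × 13.65 × (18436)² = 1.118 × 10⁻⁵ × 13.65 × 339,886,096 ≈ 51,869 × g
Target RCF = 51,869 + 75,000 = 126,869 × g
N² = 126,869 / (15.2607 × 10⁻⁵) = 831,344,565
N ≈ √831,344,565 ≈ 28,833.0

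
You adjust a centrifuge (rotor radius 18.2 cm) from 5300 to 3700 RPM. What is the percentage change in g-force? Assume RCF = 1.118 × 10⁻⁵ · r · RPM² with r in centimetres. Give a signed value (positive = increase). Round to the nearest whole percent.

RCF ∝ N², so the ratio is (3700/5300)² = (0.698113)² = 0.4874.
Change = 0.4874 − 1 = -0.5126 → -51.3%.

-51%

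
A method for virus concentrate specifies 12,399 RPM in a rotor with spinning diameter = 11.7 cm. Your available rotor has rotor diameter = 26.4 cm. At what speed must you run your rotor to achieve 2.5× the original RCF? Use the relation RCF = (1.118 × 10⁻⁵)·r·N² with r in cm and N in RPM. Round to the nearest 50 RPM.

Original rotor: r = 11.7 / 2 = 5.85 cm
RCF = 1.118 × 10⁻⁵ × r × N²
RCF_original = 1.118 × 10⁻⁵ × 5.85 × (12399)² = 1.118 × 10⁻⁵ × 5.85 × 153,735,201 ≈ 10,054.7 × g
Target RCF = 2.5 × 10,054.7 ≈ 25,136.8 × g
Your rotor: r = 26.4 / 2 = 13.2 cm
25,136.8 = 1.118 × 10⁻⁵ × 13.2 × N²
N² = 25,136.8 / (14.7576 × 10⁻⁵) = 170,331,219
N ≈ √170,331,219 ≈ 13,051.1

≈ 13050 RPM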